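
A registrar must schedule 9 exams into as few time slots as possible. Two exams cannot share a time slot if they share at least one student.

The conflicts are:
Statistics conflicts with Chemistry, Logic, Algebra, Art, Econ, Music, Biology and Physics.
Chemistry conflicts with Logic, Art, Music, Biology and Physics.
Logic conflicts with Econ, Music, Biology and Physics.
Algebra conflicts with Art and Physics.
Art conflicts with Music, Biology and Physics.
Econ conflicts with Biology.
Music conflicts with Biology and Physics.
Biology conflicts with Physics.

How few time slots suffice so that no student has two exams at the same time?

6

Statistics, Chemistry, Art, Music, Biology, Physics pairwise conflict, so at least 6 time slots are needed.
6 time slots suffice: time slot 1 → {Statistics}; time slot 2 → {Algebra, Biology}; time slot 3 → {Econ, Physics}; time slot 4 → {Logic, Art}; time slot 5 → {Chemistry}; time slot 6 → {Music}. Each listed conflict is separated.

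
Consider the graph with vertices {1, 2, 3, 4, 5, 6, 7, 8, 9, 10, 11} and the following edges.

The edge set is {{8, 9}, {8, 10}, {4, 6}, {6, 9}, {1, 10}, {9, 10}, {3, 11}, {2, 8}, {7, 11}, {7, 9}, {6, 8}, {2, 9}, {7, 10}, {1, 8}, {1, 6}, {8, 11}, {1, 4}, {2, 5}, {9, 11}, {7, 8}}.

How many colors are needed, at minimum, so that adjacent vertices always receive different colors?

7, 8, 9, 11 are pairwise adjacent (a clique of size 4), so at least 4 colors are needed.
4 colors suffice: 1=b, 2=c, 3=a, 4=a, 5=a, 6=c, 7=c, 8=a, 9=b, 10=d, 11=d. Each edge has distinct colors on its endpoints.

4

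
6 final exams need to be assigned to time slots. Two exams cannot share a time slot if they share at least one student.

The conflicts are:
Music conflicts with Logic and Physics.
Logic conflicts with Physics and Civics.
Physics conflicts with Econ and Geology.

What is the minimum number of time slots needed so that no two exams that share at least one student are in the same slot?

Music, Logic, Physics all conflict with each other, so at least 3 time slots are needed.
3 time slots suffice: time slot 1 → {Physics, Civics}; time slot 2 → {Logic, Econ, Geology}; time slot 3 → {Music}. Each listed conflict is separated.

3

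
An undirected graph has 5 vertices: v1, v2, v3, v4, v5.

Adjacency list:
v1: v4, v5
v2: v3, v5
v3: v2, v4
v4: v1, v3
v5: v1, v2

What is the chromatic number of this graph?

The cycle v4-v3-v2-v5-v1-v4 has odd length 5, so it cannot be 2-colored; at least 3 colors are needed.
3 colors suffice: color red → {v1, v2}; color blue → {v4, v5}; color green → {v3}. No two adjacent vertices share a color.

3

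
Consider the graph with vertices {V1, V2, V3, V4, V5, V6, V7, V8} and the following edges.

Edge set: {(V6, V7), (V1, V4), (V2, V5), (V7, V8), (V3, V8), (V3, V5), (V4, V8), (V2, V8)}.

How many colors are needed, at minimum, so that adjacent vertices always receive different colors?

V2 and V8 are adjacent, so at least 2 colors are needed.
2 colors suffice: color R → {V1, V5, V6, V8}; color B → {V2, V3, V4, V7}. No two adjacent vertices share a color.

2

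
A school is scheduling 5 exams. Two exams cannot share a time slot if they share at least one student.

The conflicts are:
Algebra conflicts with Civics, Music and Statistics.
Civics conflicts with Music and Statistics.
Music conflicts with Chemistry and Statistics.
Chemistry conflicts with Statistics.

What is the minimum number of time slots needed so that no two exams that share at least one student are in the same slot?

4

Algebra, Civics, Music, Statistics pairwise conflict, so at least 4 time slots are needed.
4 time slots suffice: time slot 1 → {Music}; time slot 2 → {Statistics}; time slot 3 → {Algebra, Chemistry}; time slot 4 → {Civics}. No two conflicting exams share a time slot.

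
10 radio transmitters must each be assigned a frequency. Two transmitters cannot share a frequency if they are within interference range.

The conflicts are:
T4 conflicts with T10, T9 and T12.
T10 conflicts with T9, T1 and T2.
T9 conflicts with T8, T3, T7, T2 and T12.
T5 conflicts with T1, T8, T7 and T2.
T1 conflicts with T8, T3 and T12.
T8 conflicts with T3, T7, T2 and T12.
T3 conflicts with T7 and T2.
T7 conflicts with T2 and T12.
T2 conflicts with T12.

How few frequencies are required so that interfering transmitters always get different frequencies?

5

T9, T8, T7, T2, T12 all conflict with each other, so at least 5 frequencies are needed.
5 frequencies suffice: T4=2, T10=3, T9=1, T5=5, T1=1, T8=3, T3=5, T7=4, T2=2, T12=5. No two conflicting transmitters share a frequency.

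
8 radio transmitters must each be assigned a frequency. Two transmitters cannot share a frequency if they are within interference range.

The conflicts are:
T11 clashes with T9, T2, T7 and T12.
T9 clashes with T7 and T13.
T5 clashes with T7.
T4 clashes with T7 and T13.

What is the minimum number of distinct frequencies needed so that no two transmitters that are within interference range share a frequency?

T11, T9, T7 all conflict with each other, so at least 3 frequencies are needed.
3 frequencies suffice: frequency 1 → {T2, T7, T13, T12}; frequency 2 → {T11, T5, T4}; frequency 3 → {T9}. No two conflicting transmitters share a frequency.

3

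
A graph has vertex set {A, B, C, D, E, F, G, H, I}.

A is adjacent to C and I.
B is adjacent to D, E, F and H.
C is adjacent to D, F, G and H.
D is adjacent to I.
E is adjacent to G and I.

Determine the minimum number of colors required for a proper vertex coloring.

3

The cycle B-E-G-C-D-B has odd length 5, so it cannot be 2-colored; at least 3 colors are needed.
3 colors suffice: color 1 → {B, C, I}; color 2 → {A, D, E, F, H}; color 3 → {G}. Every edge joins two different colors.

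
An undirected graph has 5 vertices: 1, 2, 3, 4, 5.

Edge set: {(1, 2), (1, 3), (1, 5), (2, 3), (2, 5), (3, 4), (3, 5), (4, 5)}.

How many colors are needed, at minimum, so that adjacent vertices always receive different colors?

1, 2, 3, 5 are pairwise adjacent (a clique of size 4), so at least 4 colors are needed.
One proper 4-coloring: 1=yellow, 2=green, 3=red, 4=green, 5=blue. Every edge joins two different colors.

4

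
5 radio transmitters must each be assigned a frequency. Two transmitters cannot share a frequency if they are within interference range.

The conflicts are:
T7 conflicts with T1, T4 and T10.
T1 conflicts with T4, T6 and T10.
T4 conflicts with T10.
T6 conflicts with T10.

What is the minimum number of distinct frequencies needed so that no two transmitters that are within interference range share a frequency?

T7, T1, T4, T10 are mutually in conflict, so at least 4 frequencies are needed.
Using 4 frequencies: T7=3, T1=2, T4=4, T6=3, T10=1. Each listed conflict is separated.

4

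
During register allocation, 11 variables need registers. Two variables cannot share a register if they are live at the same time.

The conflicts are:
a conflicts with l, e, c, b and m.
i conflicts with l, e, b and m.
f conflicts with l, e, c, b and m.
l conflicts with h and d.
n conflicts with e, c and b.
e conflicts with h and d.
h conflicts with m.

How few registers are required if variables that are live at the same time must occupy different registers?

2

a and b conflict, so at least 2 registers are needed.
2 registers suffice: a=2, i=2, f=2, l=1, n=2, e=1, c=1, b=1, h=2, d=2, m=1. Every pair that conflicts lands in different registers.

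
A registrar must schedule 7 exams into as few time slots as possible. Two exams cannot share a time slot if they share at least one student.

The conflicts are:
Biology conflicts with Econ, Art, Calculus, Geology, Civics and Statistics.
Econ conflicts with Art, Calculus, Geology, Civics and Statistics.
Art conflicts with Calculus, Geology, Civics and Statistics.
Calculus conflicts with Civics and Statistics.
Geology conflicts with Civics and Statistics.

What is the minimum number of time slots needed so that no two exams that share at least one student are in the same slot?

Biology, Econ, Art, Calculus, Civics pairwise conflict, so at least 5 time slots are needed.
5 time slots suffice: time slot 1 → {Econ}; time slot 2 → {Biology}; time slot 3 → {Art}; time slot 4 → {Civics, Statistics}; time slot 5 → {Calculus, Geology}. Every pair that conflicts lands in different time slots.

5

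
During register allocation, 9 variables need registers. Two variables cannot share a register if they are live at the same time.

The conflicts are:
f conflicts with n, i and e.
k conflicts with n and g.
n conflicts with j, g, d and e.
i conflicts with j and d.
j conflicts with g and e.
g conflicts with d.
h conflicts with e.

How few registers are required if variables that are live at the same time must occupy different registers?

f, n, e are mutually in conflict, so at least 3 registers are needed.
3 registers suffice: f=3, k=3, n=1, i=1, j=3, g=2, d=3, h=1, e=2. Each listed conflict is separated.

3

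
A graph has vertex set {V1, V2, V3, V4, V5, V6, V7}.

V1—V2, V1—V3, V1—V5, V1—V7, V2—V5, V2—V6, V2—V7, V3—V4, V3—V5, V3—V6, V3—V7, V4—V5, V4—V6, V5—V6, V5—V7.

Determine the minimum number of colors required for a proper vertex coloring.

V1, V3, V5, V7 form a clique, so at least 4 colors are needed.
4 colors suffice: color 1 → {V5}; color 2 → {V2, V3}; color 3 → {V1, V6}; color 4 → {V4, V7}. No two adjacent vertices share a color.

4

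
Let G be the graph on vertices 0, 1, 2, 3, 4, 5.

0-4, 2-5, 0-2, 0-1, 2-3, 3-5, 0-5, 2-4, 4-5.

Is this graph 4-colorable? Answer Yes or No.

The chromatic number is 4. 0, 2, 4, 5 are pairwise adjacent (a clique of size 4), so at least 4 colors are needed.
One proper 4-coloring: 0=c, 1=a, 2=a, 3=c, 4=d, 5=b.
That is already a proper 4-coloring.

Yes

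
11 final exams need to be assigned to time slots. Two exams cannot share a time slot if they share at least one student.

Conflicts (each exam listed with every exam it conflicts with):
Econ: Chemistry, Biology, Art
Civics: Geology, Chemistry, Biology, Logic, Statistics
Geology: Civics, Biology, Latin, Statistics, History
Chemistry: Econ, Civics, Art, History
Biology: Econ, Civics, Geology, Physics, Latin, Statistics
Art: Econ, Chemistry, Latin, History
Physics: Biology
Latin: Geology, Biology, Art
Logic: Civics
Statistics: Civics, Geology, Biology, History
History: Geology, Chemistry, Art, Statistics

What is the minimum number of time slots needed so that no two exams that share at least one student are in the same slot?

4

Civics, Geology, Biology, Statistics pairwise conflict, so at least 4 time slots are needed.
4 time slots suffice: time slot 1 → {Chemistry, Biology, Logic}; time slot 2 → {Geology, Art, Physics}; time slot 3 → {Econ, Civics, Latin, History}; time slot 4 → {Statistics}. Each listed conflict is separated.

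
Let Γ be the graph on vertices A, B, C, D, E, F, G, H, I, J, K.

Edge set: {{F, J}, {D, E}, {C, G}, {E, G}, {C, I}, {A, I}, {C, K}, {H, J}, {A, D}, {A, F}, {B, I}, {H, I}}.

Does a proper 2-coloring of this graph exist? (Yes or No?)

The cycle H-I-A-F-J-H has odd length 5, so it cannot be 2-colored; at least 3 colors are needed.
So 2 colors are not enough.

No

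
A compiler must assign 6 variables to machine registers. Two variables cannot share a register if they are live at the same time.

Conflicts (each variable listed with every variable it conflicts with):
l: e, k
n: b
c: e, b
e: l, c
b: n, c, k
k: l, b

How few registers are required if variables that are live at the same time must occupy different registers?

3

The cycle l-k-b-c-e-l has odd length 5, so it cannot be 2-colored; at least 3 registers are needed.
3 registers suffice: register 1 → {l, b}; register 2 → {n, c, k}; register 3 → {e}. Each listed conflict is separated.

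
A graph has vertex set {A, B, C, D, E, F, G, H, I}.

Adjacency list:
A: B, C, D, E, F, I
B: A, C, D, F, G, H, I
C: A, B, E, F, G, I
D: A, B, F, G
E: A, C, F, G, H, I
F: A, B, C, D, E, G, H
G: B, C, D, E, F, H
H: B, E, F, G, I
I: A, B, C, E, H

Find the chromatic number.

A, B, D, F form a clique, so at least 4 colors are needed.
4 colors suffice: color red → {B, E}; color blue → {F, I}; color green → {A, G}; color yellow → {C, D, H}. Every edge joins two different colors.

4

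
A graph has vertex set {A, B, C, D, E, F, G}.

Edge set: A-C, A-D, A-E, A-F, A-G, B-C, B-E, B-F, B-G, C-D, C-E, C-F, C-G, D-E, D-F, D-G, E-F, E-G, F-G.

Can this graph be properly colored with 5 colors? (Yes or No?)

No

A, C, D, E, F, G form a clique, so at least 6 colors are needed.
So 5 colors are not enough.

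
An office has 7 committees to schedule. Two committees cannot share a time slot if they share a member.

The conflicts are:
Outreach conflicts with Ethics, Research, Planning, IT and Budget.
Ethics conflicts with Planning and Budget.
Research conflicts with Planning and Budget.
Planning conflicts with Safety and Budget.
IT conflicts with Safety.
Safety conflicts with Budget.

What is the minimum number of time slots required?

4

Outreach, Ethics, Planning, Budget all conflict with each other, so at least 4 time slots are needed.
4 time slots suffice: time slot 1 → {IT, Budget}; time slot 2 → {Planning}; time slot 3 → {Outreach, Safety}; time slot 4 → {Ethics, Research}. Every pair that conflicts lands in different time slots.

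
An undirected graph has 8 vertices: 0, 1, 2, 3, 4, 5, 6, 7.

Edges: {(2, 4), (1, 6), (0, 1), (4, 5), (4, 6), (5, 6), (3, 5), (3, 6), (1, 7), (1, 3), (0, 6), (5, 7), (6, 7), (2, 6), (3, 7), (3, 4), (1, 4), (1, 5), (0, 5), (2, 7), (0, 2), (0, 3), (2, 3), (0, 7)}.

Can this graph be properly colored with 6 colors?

Yes

The chromatic number is 6. 0, 1, 3, 5, 6, 7 are pairwise adjacent (a clique of size 6), so at least 6 colors are needed.
6 colors suffice: color a → {3}; color b → {6}; color c → {2, 5}; color d → {1}; color e → {0, 4}; color f → {7}.
That is already a proper 6-coloring.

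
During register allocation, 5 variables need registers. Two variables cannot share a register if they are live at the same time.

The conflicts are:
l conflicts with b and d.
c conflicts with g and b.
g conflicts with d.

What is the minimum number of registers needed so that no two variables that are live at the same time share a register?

The cycle d-g-c-b-l-d has odd length 5, so it cannot be 2-colored; at least 3 registers are needed.
A valid assignment using 3 registers: l=1, c=1, g=2, b=2, d=3. Every pair that conflicts lands in different registers.

3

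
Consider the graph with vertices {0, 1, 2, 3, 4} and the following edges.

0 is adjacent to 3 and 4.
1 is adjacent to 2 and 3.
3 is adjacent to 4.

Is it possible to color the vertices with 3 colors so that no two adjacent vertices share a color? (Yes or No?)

The chromatic number is 3. 0, 3, 4 form a triangle, so at least 3 colors are needed.
One proper 3-coloring: 0=c, 1=b, 2=a, 3=a, 4=b.
That is already a proper 3-coloring.

Yes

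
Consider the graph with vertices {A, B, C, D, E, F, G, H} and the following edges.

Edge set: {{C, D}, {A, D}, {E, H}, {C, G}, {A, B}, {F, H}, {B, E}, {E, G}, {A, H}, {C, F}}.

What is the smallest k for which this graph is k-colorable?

3

The cycle C-F-H-E-G-C has odd length 5, so it cannot be 2-colored; at least 3 colors are needed.
One proper 3-coloring: A=2, B=1, C=1, D=3, E=2, F=2, G=3, H=1. No two adjacent vertices share a color.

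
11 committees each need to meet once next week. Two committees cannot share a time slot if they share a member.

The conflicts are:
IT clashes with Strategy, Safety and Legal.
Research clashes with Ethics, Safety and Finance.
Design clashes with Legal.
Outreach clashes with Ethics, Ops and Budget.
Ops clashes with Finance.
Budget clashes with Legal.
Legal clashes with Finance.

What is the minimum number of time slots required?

3

The cycle Legal-Finance-Ops-Outreach-Budget-Legal has odd length 5, so it cannot be 2-colored; at least 3 time slots are needed.
Using 3 time slots: IT=2, Research=1, Design=2, Strategy=1, Outreach=1, Ethics=2, Ops=3, Budget=2, Safety=3, Legal=1, Finance=2. No two conflicting committees share a time slot.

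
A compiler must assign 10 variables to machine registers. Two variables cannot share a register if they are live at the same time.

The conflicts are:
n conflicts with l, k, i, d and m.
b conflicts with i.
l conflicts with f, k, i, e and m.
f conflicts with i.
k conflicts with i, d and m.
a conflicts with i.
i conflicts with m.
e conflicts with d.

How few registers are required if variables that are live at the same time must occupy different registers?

n, l, k, i, m all conflict with each other, so at least 5 registers are needed.
Using 5 registers: n=4, b=2, l=2, f=3, k=3, a=2, i=1, e=3, d=1, m=5. Every pair that conflicts lands in different registers.

5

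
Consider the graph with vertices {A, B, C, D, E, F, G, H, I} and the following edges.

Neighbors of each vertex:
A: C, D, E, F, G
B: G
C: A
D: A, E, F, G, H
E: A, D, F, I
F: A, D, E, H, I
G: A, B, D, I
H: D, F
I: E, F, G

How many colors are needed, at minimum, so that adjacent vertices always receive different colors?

A, D, E, F are mutually adjacent (a clique of size 4), so at least 4 colors are needed.
4 colors suffice: color 1 → {A, B, H, I}; color 2 → {C, F, G}; color 3 → {D}; color 4 → {E}. Every edge joins two different colors.

4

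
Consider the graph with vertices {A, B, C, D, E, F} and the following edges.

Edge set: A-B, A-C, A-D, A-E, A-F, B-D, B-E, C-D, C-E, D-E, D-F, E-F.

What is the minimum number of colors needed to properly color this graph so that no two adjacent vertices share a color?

A, C, D, E form a clique, so at least 4 colors are needed.
One proper 4-coloring: A=2, B=4, C=4, D=3, E=1, F=4. Every edge joins two different colors.

4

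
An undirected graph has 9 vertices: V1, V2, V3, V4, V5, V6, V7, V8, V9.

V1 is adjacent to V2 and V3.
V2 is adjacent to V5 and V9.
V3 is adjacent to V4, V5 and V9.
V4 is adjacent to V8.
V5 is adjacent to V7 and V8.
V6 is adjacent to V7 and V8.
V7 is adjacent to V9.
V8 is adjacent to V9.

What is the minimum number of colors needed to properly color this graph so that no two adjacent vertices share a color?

2

V7 and V9 are adjacent, so at least 2 colors are needed.
A valid assignment using 2 colors: V1=blue, V2=red, V3=red, V4=blue, V5=blue, V6=blue, V7=red, V8=red, V9=blue. Each edge has distinct colors on its endpoints.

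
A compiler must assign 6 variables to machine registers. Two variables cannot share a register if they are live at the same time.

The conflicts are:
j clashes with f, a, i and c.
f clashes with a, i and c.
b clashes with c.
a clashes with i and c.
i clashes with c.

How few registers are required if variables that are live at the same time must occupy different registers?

j, f, a, i, c are mutually in conflict, so at least 5 registers are needed.
Using 5 registers: j=2, f=3, b=2, a=4, i=5, c=1. Every pair that conflicts lands in different registers.

5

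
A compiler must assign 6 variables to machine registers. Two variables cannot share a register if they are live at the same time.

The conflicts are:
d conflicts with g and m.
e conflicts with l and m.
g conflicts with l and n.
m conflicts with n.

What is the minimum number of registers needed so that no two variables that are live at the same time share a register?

3

The cycle m-e-l-g-d-m has odd length 5, so it cannot be 2-colored; at least 3 registers are needed.
3 registers suffice: register 1 → {g, m}; register 2 → {d, l, n}; register 3 → {e}. No two conflicting variables share a register.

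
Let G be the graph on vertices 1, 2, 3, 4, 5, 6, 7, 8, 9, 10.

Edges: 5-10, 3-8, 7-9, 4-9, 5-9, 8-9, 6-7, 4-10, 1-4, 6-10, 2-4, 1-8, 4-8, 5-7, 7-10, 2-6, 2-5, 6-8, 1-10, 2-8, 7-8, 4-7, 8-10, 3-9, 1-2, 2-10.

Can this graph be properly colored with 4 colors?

No

1, 2, 4, 8, 10 are mutually adjacent (a clique of size 5), so at least 5 colors are needed.
So 4 colors are not enough.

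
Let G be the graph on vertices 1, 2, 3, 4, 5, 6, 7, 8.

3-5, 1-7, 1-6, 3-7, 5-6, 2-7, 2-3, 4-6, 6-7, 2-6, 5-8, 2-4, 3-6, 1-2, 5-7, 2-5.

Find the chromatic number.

2, 3, 5, 6, 7 are mutually adjacent (a clique of size 5), so at least 5 colors are needed.
5 colors suffice: color red → {6, 8}; color blue → {2}; color green → {1, 4, 5}; color yellow → {7}; color purple → {3}. No two adjacent vertices share a color.

5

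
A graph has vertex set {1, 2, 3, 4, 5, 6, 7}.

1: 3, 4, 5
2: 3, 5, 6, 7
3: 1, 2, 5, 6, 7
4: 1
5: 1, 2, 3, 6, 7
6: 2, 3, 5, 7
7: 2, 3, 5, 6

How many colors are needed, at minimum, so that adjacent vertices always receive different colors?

2, 3, 5, 6, 7 are pairwise adjacent (a clique of size 5), so at least 5 colors are needed.
5 colors suffice: 1=green, 2=green, 3=blue, 4=red, 5=red, 6=purple, 7=yellow. Every edge joins two different colors.

5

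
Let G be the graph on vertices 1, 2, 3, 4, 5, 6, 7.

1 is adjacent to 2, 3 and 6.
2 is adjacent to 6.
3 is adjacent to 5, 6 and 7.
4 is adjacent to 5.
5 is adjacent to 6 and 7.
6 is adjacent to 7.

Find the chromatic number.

3, 5, 6, 7 are pairwise adjacent (a clique of size 4), so at least 4 colors are needed.
4 colors suffice: 1=b, 2=c, 3=c, 4=a, 5=b, 6=a, 7=d. Each edge has distinct colors on its endpoints.

4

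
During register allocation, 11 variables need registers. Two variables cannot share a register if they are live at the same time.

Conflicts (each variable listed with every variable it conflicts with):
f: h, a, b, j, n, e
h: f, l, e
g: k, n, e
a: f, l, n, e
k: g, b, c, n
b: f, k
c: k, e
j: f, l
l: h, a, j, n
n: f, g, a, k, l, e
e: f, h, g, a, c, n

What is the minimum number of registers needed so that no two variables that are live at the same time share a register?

4

f, a, n, e are mutually in conflict, so at least 4 registers are needed.
4 registers suffice: register 1 → {h, b, c, j, n}; register 2 → {f, k, l}; register 3 → {e}; register 4 → {g, a}. No two conflicting variables share a register.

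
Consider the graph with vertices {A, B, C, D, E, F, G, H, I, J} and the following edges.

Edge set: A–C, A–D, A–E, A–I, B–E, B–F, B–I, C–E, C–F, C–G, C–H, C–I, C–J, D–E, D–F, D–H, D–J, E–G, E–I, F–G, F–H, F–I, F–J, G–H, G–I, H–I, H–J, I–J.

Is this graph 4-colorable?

No

C, F, G, H, I form a clique, so at least 5 colors are needed.
So 4 colors are not enough.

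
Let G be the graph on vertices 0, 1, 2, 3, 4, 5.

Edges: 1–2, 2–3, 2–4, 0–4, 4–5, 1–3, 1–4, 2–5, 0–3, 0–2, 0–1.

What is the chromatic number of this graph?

4

0, 1, 2, 3 are mutually adjacent (a clique of size 4), so at least 4 colors are needed.
4 colors suffice: color red → {2}; color blue → {3, 4}; color green → {1, 5}; color yellow → {0}. Every edge joins two different colors.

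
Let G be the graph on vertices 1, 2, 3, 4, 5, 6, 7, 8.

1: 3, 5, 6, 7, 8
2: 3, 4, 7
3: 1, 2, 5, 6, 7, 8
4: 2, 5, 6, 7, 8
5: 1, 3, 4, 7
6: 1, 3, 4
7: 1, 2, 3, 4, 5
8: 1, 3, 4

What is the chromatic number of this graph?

1, 3, 5, 7 are mutually adjacent (a clique of size 4), so at least 4 colors are needed.
One proper 4-coloring: 1=green, 2=green, 3=red, 4=red, 5=yellow, 6=blue, 7=blue, 8=blue. Each edge has distinct colors on its endpoints.

4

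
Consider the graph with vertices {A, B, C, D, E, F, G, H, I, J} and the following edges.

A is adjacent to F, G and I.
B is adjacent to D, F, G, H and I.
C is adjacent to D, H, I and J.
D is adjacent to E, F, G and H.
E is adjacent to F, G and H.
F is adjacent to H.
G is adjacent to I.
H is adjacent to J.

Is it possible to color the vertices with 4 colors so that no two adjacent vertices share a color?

The chromatic number is 4. B, D, F, H are pairwise adjacent (a clique of size 4), so at least 4 colors are needed.
4 colors suffice: color red → {D, I, J}; color blue → {G, H}; color green → {A, B, C, E}; color yellow → {F}.
That is already a proper 4-coloring.

Yes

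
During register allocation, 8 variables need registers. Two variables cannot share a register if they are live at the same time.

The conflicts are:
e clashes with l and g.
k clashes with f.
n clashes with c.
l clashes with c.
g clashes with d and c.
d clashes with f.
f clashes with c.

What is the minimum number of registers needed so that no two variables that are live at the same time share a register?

2

g and d conflict, so at least 2 registers are needed.
2 registers suffice: register 1 → {e, k, d, c}; register 2 → {n, l, g, f}. Each listed conflict is separated.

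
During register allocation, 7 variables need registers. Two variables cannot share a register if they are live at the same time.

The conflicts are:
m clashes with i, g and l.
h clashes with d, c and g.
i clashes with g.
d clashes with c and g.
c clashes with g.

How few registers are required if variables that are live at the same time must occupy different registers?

4

h, d, c, g pairwise conflict, so at least 4 registers are needed.
Using 4 registers: m=2, h=2, i=3, d=4, c=3, g=1, l=1. No two conflicting variables share a register.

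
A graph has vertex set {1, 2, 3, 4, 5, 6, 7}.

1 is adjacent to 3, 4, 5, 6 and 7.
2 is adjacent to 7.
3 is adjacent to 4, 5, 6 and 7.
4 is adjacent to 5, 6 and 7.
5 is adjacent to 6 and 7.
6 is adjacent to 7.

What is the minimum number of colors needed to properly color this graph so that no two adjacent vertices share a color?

1, 3, 4, 5, 6, 7 form a clique, so at least 6 colors are needed.
One proper 6-coloring: 1=blue, 2=blue, 3=yellow, 4=green, 5=purple, 6=orange, 7=red. Every edge joins two different colors.

6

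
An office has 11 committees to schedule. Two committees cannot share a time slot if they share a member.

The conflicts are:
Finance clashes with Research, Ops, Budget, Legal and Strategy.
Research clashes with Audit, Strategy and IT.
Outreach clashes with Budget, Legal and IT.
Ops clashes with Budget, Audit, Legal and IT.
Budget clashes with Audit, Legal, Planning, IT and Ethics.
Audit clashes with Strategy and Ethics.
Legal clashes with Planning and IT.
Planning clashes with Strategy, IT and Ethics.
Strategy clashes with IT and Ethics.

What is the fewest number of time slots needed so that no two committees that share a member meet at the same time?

Outreach, Budget, Legal, IT pairwise conflict, so at least 4 time slots are needed.
4 time slots suffice: time slot 1 → {Budget, Strategy}; time slot 2 → {Finance, Audit, IT}; time slot 3 → {Research, Legal, Ethics}; time slot 4 → {Outreach, Ops, Planning}. Each listed conflict is separated.

4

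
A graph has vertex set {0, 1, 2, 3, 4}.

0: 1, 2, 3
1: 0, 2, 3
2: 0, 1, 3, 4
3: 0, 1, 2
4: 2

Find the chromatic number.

4

0, 1, 2, 3 are mutually adjacent (a clique of size 4), so at least 4 colors are needed.
A valid assignment using 4 colors: 0=yellow, 1=blue, 2=red, 3=green, 4=blue. No two adjacent vertices share a color.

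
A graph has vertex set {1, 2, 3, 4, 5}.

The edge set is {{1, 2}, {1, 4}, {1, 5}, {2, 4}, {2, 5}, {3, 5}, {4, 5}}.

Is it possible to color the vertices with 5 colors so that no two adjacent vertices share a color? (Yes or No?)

The chromatic number is 4. 1, 2, 4, 5 are pairwise adjacent (a clique of size 4), so at least 4 colors are needed.
A valid assignment using 4 colors: 1=blue, 2=yellow, 3=blue, 4=green, 5=red.
Since 5 ≥ 4, a proper 5-coloring certainly exists.

Yes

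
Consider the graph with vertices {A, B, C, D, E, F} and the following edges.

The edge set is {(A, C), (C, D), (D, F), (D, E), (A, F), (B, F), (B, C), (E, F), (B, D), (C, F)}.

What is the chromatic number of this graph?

4

B, C, D, F are pairwise adjacent (a clique of size 4), so at least 4 colors are needed.
4 colors suffice: color red → {F}; color blue → {A, D}; color green → {C, E}; color yellow → {B}. No two adjacent vertices share a color.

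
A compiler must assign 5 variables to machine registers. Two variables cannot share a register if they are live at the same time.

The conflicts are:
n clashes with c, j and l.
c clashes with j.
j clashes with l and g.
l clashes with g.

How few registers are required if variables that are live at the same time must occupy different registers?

j, l, g are mutually in conflict, so at least 3 registers are needed.
3 registers suffice: register 1 → {j}; register 2 → {n, g}; register 3 → {c, l}. Each listed conflict is separated.

3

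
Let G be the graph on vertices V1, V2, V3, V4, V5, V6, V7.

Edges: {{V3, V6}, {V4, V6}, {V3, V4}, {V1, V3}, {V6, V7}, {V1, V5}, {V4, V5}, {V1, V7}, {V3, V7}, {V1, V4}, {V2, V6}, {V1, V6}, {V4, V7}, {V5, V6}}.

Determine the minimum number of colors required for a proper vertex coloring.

5

V1, V3, V4, V6, V7 are pairwise adjacent (a clique of size 5), so at least 5 colors are needed.
5 colors suffice: V1=2, V2=2, V3=4, V4=3, V5=4, V6=1, V7=5. Each edge has distinct colors on its endpoints.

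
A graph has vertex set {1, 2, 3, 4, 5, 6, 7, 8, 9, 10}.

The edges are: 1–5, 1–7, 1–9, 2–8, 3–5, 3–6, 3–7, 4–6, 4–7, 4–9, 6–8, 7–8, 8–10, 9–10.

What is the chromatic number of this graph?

The cycle 4-7-8-10-9-4 has odd length 5, so it cannot be 2-colored; at least 3 colors are needed.
3 colors suffice: color red → {3, 8, 9}; color blue → {2, 5, 6, 7, 10}; color green → {1, 4}. Each edge has distinct colors on its endpoints.

3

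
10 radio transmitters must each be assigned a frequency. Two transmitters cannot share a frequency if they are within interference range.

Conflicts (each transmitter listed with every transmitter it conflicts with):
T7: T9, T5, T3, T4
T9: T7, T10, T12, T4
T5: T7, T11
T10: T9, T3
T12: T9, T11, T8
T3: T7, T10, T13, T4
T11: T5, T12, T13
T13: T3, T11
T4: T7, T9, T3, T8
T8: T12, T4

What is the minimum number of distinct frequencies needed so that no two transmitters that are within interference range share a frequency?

T7, T9, T4 pairwise conflict, so at least 3 frequencies are needed.
3 frequencies suffice: frequency 1 → {T5, T10, T12, T13, T4}; frequency 2 → {T9, T3, T11, T8}; frequency 3 → {T7}. Each listed conflict is separated.

3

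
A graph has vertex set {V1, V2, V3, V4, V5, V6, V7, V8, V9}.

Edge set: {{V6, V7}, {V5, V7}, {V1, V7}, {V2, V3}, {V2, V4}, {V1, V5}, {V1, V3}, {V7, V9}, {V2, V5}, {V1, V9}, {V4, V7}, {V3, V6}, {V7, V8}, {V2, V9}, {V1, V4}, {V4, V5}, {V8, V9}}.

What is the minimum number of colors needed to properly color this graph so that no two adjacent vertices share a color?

4

V1, V4, V5, V7 form a clique, so at least 4 colors are needed.
4 colors suffice: color red → {V2, V7}; color blue → {V1, V6, V8}; color green → {V3, V4, V9}; color yellow → {V5}. No two adjacent vertices share a color.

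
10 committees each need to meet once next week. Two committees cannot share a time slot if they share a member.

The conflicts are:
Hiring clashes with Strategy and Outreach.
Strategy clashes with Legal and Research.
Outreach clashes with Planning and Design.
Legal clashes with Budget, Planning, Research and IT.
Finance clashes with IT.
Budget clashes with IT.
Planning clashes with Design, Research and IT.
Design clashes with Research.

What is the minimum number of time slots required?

3

Planning, Design, Research pairwise conflict, so at least 3 time slots are needed.
3 time slots suffice: time slot 1 → {Strategy, Finance, Budget, Planning}; time slot 2 → {Hiring, Legal, Design}; time slot 3 → {Outreach, Research, IT}. No two conflicting committees share a time slot.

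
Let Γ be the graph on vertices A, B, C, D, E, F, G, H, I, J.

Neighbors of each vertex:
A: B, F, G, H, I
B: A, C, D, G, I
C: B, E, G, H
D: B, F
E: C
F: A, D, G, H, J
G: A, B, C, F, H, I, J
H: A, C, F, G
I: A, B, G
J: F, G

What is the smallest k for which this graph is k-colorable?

4

A, B, G, I form a clique, so at least 4 colors are needed.
4 colors suffice: color red → {D, E, G}; color blue → {A, C, J}; color green → {B, F}; color yellow → {H, I}. Each edge has distinct colors on its endpoints.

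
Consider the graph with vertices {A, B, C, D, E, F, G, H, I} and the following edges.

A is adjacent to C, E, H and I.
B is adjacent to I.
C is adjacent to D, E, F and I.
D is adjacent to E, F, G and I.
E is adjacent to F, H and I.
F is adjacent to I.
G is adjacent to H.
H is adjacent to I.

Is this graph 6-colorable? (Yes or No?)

The chromatic number is 5. C, D, E, F, I are pairwise adjacent (a clique of size 5), so at least 5 colors are needed.
5 colors suffice: A=4, B=2, C=3, D=4, E=2, F=5, G=1, H=3, I=1.
Since 6 ≥ 5, a proper 6-coloring certainly exists.

Yes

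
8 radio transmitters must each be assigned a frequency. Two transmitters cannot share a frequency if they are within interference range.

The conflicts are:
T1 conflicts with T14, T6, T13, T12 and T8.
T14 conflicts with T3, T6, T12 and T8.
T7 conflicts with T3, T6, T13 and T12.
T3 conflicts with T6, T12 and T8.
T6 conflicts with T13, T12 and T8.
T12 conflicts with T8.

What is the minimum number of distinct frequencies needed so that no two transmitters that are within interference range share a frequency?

5

T1, T14, T6, T12, T8 are mutually in conflict, so at least 5 frequencies are needed.
5 frequencies suffice: frequency 1 → {T6}; frequency 2 → {T13, T12}; frequency 3 → {T7, T8}; frequency 4 → {T14}; frequency 5 → {T1, T3}. Every pair that conflicts lands in different frequencies.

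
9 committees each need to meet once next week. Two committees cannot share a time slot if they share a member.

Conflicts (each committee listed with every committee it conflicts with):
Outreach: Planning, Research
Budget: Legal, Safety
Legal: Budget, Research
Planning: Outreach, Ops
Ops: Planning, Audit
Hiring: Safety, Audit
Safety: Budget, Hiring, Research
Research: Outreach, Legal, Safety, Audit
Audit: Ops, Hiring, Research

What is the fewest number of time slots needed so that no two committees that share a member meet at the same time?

3

The cycle Research-Audit-Ops-Planning-Outreach-Research has odd length 5, so it cannot be 2-colored; at least 3 time slots are needed.
Using 3 time slots: Outreach=2, Budget=1, Legal=2, Planning=3, Ops=1, Hiring=1, Safety=2, Research=1, Audit=2. No two conflicting committees share a time slot.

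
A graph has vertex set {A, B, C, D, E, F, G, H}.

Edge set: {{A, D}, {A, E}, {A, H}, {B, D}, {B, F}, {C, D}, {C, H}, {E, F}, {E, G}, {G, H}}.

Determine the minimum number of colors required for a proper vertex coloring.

The cycle D-B-F-E-A-D has odd length 5, so it cannot be 2-colored; at least 3 colors are needed.
3 colors suffice: color 1 → {A, C, F, G}; color 2 → {D, E, H}; color 3 → {B}. Each edge has distinct colors on its endpoints.

3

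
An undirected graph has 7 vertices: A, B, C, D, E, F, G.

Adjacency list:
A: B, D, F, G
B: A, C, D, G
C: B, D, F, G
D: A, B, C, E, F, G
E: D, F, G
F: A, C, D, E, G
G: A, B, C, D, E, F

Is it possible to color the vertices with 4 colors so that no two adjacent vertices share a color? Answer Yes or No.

Yes

The chromatic number is 4. B, C, D, G are pairwise adjacent (a clique of size 4), so at least 4 colors are needed.
4 colors suffice: color 1 → {G}; color 2 → {D}; color 3 → {B, F}; color 4 → {A, C, E}.
That is already a proper 4-coloring.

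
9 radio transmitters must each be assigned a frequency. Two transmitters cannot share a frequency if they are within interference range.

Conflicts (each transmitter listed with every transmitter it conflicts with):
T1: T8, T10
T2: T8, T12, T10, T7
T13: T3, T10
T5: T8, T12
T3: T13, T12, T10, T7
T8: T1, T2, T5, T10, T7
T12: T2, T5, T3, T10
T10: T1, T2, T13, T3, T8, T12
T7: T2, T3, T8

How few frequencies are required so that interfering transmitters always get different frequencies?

3

T1, T8, T10 pairwise conflict, so at least 3 frequencies are needed.
A valid assignment using 3 frequencies: T1=3, T2=3, T13=2, T5=1, T3=3, T8=2, T12=2, T10=1, T7=1. No two conflicting transmitters share a frequency.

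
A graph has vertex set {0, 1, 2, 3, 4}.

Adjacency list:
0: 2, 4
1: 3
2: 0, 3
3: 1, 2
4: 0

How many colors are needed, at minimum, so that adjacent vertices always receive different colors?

2

2 and 3 are adjacent, so at least 2 colors are needed.
A valid assignment using 2 colors: 0=a, 1=b, 2=b, 3=a, 4=b. Each edge has distinct colors on its endpoints.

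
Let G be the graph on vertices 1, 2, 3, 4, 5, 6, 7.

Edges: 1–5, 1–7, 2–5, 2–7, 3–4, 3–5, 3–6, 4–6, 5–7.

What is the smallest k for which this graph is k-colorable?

1, 5, 7 form a triangle, so at least 3 colors are needed.
3 colors suffice: color a → {5, 6}; color b → {3, 7}; color c → {1, 2, 4}. Each edge has distinct colors on its endpoints.

3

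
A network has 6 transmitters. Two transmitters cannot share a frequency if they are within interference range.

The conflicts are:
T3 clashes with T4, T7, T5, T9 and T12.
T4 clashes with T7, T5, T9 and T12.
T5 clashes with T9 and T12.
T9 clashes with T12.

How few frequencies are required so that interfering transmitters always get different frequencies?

5

T3, T4, T5, T9, T12 pairwise conflict, so at least 5 frequencies are needed.
Using 5 frequencies: T3=1, T4=2, T7=3, T5=5, T9=3, T12=4. Every pair that conflicts lands in different frequencies.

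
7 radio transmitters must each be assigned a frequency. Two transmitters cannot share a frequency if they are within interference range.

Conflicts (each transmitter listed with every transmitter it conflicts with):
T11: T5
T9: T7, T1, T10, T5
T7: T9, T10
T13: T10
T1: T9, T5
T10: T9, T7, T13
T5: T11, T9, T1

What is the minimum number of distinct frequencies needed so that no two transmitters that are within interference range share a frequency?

3

T9, T1, T5 pairwise conflict, so at least 3 frequencies are needed.
3 frequencies suffice: frequency 1 → {T11, T9, T13}; frequency 2 → {T10, T5}; frequency 3 → {T7, T1}. Every pair that conflicts lands in different frequencies.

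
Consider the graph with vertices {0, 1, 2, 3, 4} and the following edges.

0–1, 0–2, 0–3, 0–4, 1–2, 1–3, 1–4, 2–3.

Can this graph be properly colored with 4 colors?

Yes

The chromatic number is 4. 0, 1, 2, 3 are pairwise adjacent (a clique of size 4), so at least 4 colors are needed.
4 colors suffice: 0=blue, 1=red, 2=yellow, 3=green, 4=green.
That is already a proper 4-coloring.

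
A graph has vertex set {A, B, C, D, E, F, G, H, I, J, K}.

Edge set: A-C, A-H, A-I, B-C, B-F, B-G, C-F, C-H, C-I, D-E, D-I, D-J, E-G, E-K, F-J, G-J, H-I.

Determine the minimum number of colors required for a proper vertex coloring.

A, C, H, I are mutually adjacent (a clique of size 4), so at least 4 colors are needed.
4 colors suffice: color 1 → {C, E, J}; color 2 → {F, G, I, K}; color 3 → {A, B, D}; color 4 → {H}. Each edge has distinct colors on its endpoints.

4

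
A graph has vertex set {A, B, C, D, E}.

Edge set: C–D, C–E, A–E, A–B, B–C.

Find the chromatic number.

2

C and D are adjacent, so at least 2 colors are needed.
2 colors suffice: color 1 → {A, C}; color 2 → {B, D, E}. Every edge joins two different colors.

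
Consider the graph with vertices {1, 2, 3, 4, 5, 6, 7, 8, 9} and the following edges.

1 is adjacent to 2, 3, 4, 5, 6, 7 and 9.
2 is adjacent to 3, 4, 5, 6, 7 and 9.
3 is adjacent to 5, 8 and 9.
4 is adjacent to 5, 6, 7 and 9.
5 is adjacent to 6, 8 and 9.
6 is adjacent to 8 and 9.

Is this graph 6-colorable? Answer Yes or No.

Yes

The chromatic number is 6. 1, 2, 4, 5, 6, 9 form a clique, so at least 6 colors are needed.
6 colors suffice: color red → {2, 8}; color blue → {1}; color green → {5, 7}; color yellow → {3, 6}; color purple → {4}; color orange → {9}.
That is already a proper 6-coloring.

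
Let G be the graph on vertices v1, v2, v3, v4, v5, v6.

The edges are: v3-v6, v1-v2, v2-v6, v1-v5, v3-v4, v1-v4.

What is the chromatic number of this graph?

3

The cycle v6-v2-v1-v4-v3-v6 has odd length 5, so it cannot be 2-colored; at least 3 colors are needed.
3 colors suffice: color 1 → {v1, v6}; color 2 → {v2, v4, v5}; color 3 → {v3}. Every edge joins two different colors.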